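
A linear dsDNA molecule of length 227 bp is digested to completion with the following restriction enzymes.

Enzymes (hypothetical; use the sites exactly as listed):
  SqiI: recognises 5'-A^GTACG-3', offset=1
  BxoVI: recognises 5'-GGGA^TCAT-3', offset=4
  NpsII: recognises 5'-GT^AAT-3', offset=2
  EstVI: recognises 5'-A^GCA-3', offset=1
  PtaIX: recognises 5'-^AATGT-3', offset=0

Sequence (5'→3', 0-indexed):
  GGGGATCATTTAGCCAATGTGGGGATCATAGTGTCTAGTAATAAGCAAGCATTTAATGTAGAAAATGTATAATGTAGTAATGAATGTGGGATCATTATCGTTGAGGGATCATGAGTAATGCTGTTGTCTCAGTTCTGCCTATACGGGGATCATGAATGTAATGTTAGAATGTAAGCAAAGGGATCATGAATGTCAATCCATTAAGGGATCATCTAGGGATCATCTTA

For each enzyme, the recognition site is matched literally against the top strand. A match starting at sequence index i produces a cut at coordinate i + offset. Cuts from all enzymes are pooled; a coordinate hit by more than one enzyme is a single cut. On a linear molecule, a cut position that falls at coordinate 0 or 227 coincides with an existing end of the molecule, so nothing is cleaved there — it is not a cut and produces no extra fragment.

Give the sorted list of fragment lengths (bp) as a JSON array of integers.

[4,4,5,5,5,5,5,6,7,7,8,8,8,8,9,9,9,10,10,11,14,17,20,33]

Per-enzyme occurrences:
  SqiI (AGTACG, off=1): no sites
  BxoVI GGGATCAT/4: at [1, 21, 87, 104, 145, 179, 204, 215] ⇒ [5, 25, 91, 108, 149, 183, 208, 219]
  NpsII GTAAT/2: at [37, 76, 114, 157] ⇒ [39, 78, 116, 159]
  EstVI AGCA/1: at [43, 47, 173] ⇒ [44, 48, 174]
  PtaIX AATGT/0: at [15, 54, 63, 70, 82, 154, 159, 167, 188] ⇒ [15, 54, 63, 70, 82, 154, 159, 167, 188]

All cut coordinates (distinct, sorted): [5, 15, 25, 39, 44, 48, 54, 63, 70, 78, 82, 91, 108, 116, 149, 154, 159, 167, 174, 183, 188, 208, 219]

Fragment lengths:
  [0,5): 5 bp
  [5,15): 10 bp
  [15,25): 10 bp
  [25,39): 14 bp
  [39,44): 5 bp
  [44,48): 4 bp
  [48,54): 6 bp
  [54,63): 9 bp
  [63,70): 7 bp
  [70,78): 8 bp
  [78,82): 4 bp
  [82,91): 9 bp
  [91,108): 17 bp
  [108,116): 8 bp
  [116,149): 33 bp
  [149,154): 5 bp
  [154,159): 5 bp
  [159,167): 8 bp
  [167,174): 7 bp
  [174,183): 9 bp
  [183,188): 5 bp
  [188,208): 20 bp
  [208,219): 11 bp
  [219,227): 8 bp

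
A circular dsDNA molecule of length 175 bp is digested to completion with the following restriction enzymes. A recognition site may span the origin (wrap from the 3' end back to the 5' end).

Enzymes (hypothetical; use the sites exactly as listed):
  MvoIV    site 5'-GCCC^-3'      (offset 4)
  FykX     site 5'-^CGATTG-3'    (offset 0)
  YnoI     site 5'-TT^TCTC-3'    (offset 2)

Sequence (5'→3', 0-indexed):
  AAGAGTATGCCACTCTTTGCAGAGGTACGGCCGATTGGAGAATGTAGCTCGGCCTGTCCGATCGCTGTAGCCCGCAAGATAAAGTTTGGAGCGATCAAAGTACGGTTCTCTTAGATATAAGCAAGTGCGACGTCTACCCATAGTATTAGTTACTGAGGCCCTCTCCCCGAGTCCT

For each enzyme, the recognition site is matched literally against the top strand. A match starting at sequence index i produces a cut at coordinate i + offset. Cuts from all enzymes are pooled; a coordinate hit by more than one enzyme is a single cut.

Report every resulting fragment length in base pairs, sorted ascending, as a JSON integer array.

Scan for sites:
  MvoIV GCCC/4: at [69, 157] ⇒ [73, 161]
  FykX CGATTG/0: at [31] ⇒ [31]
  YnoI (TTTCTC, off=2): no sites

Pooled cuts: [31, 73, 161]

Fragments:
  31→73: 42 bp
  73→161: 88 bp
  161→31 (wrap): 175-161+31 = 45 bp

[42,45,88]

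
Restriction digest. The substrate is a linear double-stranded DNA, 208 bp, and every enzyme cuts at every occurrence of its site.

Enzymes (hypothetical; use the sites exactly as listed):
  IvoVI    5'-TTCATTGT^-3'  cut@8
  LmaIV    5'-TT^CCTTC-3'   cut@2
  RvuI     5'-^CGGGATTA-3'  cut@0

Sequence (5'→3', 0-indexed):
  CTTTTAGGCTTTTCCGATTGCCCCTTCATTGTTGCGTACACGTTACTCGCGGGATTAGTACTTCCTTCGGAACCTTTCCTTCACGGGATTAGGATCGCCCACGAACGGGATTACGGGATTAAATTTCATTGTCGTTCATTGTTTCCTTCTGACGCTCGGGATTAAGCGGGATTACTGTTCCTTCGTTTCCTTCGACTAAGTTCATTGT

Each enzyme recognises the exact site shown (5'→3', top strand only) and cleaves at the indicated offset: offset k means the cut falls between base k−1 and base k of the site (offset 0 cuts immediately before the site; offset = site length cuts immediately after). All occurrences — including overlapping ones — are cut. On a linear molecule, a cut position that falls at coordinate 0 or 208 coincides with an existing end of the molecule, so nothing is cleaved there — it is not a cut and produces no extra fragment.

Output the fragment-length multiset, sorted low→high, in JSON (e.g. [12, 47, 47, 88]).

Scan for sites:
  IvoVI (TTCATTGT, off=8): starts [24, 124, 134, 200] → cuts [32, 132, 142] (position 208 is a terminus of the linear molecule — no cut)
  LmaIV (TTCCTTC, off=2): starts [61, 75, 142, 177, 186] → cuts [63, 77, 144, 179, 188]
  RvuI (CGGGATTA, off=0): starts [49, 83, 105, 113, 156, 166] → cuts [49, 83, 105, 113, 156, 166]

Pooled cuts: [32, 49, 63, 77, 83, 105, 113, 132, 142, 144, 156, 166, 179, 188]

Fragment lengths:
  [0,32): 32 bp
  [32,49): 17 bp
  [49,63): 14 bp
  [63,77): 14 bp
  [77,83): 6 bp
  [83,105): 22 bp
  [105,113): 8 bp
  [113,132): 19 bp
  [132,142): 10 bp
  [142,144): 2 bp
  [144,156): 12 bp
  [156,166): 10 bp
  [166,179): 13 bp
  [179,188): 9 bp
  [188,208): 20 bp

[2,6,8,9,10,10,12,13,14,14,17,19,20,22,32]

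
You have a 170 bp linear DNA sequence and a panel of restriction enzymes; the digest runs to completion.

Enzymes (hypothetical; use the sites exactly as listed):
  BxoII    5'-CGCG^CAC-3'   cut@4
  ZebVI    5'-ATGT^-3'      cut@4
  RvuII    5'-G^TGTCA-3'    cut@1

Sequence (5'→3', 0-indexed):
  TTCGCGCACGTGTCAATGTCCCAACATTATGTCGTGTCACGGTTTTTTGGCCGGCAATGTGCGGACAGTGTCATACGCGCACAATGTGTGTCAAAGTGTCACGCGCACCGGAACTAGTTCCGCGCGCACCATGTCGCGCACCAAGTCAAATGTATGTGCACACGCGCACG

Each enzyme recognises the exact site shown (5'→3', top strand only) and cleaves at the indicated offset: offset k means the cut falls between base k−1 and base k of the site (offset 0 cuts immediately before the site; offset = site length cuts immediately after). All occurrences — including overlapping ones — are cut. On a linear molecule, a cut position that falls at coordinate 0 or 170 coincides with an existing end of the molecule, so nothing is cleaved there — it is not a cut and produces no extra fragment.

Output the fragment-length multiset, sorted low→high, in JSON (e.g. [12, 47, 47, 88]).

[1,2,4,4,4,4,6,8,8,8,8,9,9,9,11,13,15,21,26]

Scan for sites:
  BxoII (CGCGCAC, off=4): starts [2, 75, 101, 122, 134, 162] → cuts [6, 79, 105, 126, 138, 166]
  ZebVI (ATGT, off=4): starts [15, 28, 56, 83, 130, 149, 153] → cuts [19, 32, 60, 87, 134, 153, 157]
  RvuII (GTGTCA, off=1): starts [9, 33, 67, 87, 95] → cuts [10, 34, 68, 88, 96]

Pooled cuts: [6, 10, 19, 32, 34, 60, 68, 79, 87, 88, 96, 105, 126, 134, 138, 153, 157, 166]

Fragment lengths:
  [0,6): 6 bp
  [6,10): 4 bp
  [10,19): 9 bp
  [19,32): 13 bp
  [32,34): 2 bp
  [34,60): 26 bp
  [60,68): 8 bp
  [68,79): 11 bp
  [79,87): 8 bp
  [87,88): 1 bp
  [88,96): 8 bp
  [96,105): 9 bp
  [105,126): 21 bp
  [126,134): 8 bp
  [134,138): 4 bp
  [138,153): 15 bp
  [153,157): 4 bp
  [157,166): 9 bp
  [166,170): 4 bp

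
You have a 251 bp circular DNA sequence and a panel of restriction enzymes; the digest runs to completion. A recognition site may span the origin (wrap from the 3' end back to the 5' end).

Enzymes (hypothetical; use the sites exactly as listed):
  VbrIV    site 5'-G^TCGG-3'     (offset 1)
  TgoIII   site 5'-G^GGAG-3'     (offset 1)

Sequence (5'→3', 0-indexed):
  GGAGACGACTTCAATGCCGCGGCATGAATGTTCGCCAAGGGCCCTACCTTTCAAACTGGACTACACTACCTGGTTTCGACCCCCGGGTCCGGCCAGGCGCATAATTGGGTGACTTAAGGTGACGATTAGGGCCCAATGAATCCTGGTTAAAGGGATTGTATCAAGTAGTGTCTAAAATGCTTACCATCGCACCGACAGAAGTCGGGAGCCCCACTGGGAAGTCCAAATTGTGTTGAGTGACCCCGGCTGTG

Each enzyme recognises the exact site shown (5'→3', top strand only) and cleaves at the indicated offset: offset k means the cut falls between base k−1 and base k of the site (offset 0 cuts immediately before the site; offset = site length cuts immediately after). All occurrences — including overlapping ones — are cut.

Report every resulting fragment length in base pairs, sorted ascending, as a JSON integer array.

Per-enzyme occurrences:
  VbrIV (GTCGG, off=1): starts [200] → cuts [201]
  TgoIII (GGGAG, off=1): starts [203, 250] → cuts [0, 204]

Pooled cuts: [0, 201, 204]

Fragments:
  0→201: 201 bp
  201→204: 3 bp
  204→0 (wrap): 251-204+0 = 47 bp

[3,47,201]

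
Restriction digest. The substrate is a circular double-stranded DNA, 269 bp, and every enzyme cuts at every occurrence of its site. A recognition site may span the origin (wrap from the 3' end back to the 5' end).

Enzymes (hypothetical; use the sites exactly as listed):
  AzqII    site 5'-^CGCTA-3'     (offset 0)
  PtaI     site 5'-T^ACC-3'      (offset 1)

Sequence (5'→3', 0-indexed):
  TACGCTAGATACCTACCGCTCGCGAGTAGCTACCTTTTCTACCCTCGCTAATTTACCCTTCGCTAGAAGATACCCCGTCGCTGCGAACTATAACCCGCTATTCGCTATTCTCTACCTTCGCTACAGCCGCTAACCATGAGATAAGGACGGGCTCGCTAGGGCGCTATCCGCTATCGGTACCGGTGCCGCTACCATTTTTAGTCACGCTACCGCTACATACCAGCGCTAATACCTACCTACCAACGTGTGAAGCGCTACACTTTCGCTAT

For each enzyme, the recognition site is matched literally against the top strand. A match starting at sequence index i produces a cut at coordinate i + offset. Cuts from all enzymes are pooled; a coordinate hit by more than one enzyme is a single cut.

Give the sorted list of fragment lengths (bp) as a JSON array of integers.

[2,4,4,4,4,4,5,5,5,6,7,7,7,8,8,8,8,8,9,9,9,10,11,11,11,14,14,17,24,26]

Site scan:
  AzqII CGCTA/0: at [2, 45, 60, 95, 102, 118, 127, 153, 161, 168, 186, 204, 210, 223, 252, 263] ⇒ [2, 45, 60, 95, 102, 118, 127, 153, 161, 168, 186, 204, 210, 223, 252, 263]
  PtaI TACC/1: at [9, 13, 30, 39, 53, 70, 112, 177, 189, 207, 217, 229, 233, 237] ⇒ [10, 14, 31, 40, 54, 71, 113, 178, 190, 208, 218, 230, 234, 238]

Pooled cuts: [2, 10, 14, 31, 40, 45, 54, 60, 71, 95, 102, 113, 118, 127, 153, 161, 168, 178, 186, 190, 204, 208, 210, 218, 223, 230, 234, 238, 252, 263]

Fragment lengths:
  2→10: 8 bp
  10→14: 4 bp
  14→31: 17 bp
  31→40: 9 bp
  40→45: 5 bp
  45→54: 9 bp
  54→60: 6 bp
  60→71: 11 bp
  71→95: 24 bp
  95→102: 7 bp
  102→113: 11 bp
  113→118: 5 bp
  118→127: 9 bp
  127→153: 26 bp
  153→161: 8 bp
  161→168: 7 bp
  168→178: 10 bp
  178→186: 8 bp
  186→190: 4 bp
  190→204: 14 bp
  204→208: 4 bp
  208→210: 2 bp
  210→218: 8 bp
  218→223: 5 bp
  223→230: 7 bp
  230→234: 4 bp
  234→238: 4 bp
  238→252: 14 bp
  252→263: 11 bp
  263→2 (wrap): 269-263+2 = 8 bp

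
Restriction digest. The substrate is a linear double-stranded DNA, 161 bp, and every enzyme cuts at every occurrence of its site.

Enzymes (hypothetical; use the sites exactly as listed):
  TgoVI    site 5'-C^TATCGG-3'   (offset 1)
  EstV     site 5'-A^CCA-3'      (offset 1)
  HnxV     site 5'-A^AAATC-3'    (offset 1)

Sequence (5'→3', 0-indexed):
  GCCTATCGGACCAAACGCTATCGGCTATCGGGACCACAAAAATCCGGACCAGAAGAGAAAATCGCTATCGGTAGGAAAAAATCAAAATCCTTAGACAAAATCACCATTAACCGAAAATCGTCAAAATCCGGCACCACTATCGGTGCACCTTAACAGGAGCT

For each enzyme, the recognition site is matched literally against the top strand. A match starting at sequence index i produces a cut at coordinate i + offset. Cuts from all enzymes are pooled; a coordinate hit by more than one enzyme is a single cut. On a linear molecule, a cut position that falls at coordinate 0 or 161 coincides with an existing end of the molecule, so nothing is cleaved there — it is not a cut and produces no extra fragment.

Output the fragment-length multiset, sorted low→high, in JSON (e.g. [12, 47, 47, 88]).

Site scan:
  TgoVI (CTATCGG, off=1): starts [2, 17, 24, 64, 136] → cuts [3, 18, 25, 65, 137]
  EstV (ACCA, off=1): starts [9, 32, 47, 102, 132] → cuts [10, 33, 48, 103, 133]
  HnxV (AAAATC, off=1): starts [38, 57, 77, 83, 96, 113, 122] → cuts [39, 58, 78, 84, 97, 114, 123]

Pooled cuts: [3, 10, 18, 25, 33, 39, 48, 58, 65, 78, 84, 97, 103, 114, 123, 133, 137]

Fragments:
  [0,3): 3 bp
  [3,10): 7 bp
  [10,18): 8 bp
  [18,25): 7 bp
  [25,33): 8 bp
  [33,39): 6 bp
  [39,48): 9 bp
  [48,58): 10 bp
  [58,65): 7 bp
  [65,78): 13 bp
  [78,84): 6 bp
  [84,97): 13 bp
  [97,103): 6 bp
  [103,114): 11 bp
  [114,123): 9 bp
  [123,133): 10 bp
  [133,137): 4 bp
  [137,161): 24 bp

[3,4,6,6,6,7,7,7,8,8,9,9,10,10,11,13,13,24]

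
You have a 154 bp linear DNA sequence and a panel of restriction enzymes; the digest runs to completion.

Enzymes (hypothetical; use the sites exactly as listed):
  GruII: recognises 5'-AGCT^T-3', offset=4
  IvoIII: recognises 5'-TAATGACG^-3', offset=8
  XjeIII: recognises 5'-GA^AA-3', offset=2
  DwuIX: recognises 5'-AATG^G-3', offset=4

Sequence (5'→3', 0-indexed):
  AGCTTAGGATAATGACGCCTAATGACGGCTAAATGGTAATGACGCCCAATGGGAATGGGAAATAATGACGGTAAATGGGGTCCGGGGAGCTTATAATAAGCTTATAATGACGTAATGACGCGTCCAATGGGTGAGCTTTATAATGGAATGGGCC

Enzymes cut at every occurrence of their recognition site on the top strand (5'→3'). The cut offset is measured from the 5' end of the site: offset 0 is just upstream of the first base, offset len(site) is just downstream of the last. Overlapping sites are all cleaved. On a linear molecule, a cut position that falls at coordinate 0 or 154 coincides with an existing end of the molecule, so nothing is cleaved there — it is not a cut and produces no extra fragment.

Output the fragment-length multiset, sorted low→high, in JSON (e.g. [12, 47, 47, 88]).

Per-enzyme occurrences:
  GruII (AGCTT, off=4): starts [0, 87, 98, 133] → cuts [4, 91, 102, 137]
  IvoIII (TAATGACG, off=8): starts [9, 19, 36, 62, 104, 112] → cuts [17, 27, 44, 70, 112, 120]
  XjeIII (GAAA, off=2): starts [58] → cuts [60]
  DwuIX (AATGG, off=4): starts [31, 47, 53, 73, 125, 141, 146] → cuts [35, 51, 57, 77, 129, 145, 150]

Pooled cuts: [4, 17, 27, 35, 44, 51, 57, 60, 70, 77, 91, 102, 112, 120, 129, 137, 145, 150]

Fragment lengths:
  [0,4): 4 bp
  [4,17): 13 bp
  [17,27): 10 bp
  [27,35): 8 bp
  [35,44): 9 bp
  [44,51): 7 bp
  [51,57): 6 bp
  [57,60): 3 bp
  [60,70): 10 bp
  [70,77): 7 bp
  [77,91): 14 bp
  [91,102): 11 bp
  [102,112): 10 bp
  [112,120): 8 bp
  [120,129): 9 bp
  [129,137): 8 bp
  [137,145): 8 bp
  [145,150): 5 bp
  [150,154): 4 bp

[3,4,4,5,6,7,7,8,8,8,8,9,9,10,10,10,11,13,14]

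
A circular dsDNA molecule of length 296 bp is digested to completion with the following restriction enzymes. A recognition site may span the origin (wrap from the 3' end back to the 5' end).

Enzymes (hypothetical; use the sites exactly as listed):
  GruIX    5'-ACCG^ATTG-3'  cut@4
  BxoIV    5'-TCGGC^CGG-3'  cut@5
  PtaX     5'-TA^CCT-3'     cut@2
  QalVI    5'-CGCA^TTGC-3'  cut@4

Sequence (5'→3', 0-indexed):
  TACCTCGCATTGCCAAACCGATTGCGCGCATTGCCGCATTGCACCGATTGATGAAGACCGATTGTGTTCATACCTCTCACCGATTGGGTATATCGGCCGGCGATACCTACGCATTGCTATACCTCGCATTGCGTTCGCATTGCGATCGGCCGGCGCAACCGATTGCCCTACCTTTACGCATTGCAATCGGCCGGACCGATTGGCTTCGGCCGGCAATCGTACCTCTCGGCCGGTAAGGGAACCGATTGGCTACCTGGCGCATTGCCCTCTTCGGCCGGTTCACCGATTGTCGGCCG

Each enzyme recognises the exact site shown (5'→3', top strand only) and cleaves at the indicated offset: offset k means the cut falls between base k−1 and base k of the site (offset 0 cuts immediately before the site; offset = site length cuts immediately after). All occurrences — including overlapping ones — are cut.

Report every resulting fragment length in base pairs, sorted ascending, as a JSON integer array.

[7,7,7,8,8,8,8,8,8,9,9,9,10,10,10,10,11,11,11,11,11,11,12,12,13,14,14,14,15]

Per-enzyme occurrences:
  GruIX (ACCGATTG, off=4): starts [16, 42, 56, 78, 157, 194, 240, 281] → cuts [20, 46, 60, 82, 161, 198, 244, 285]
  BxoIV (TCGGCCGG, off=5): starts [92, 145, 186, 205, 225, 270] → cuts [97, 150, 191, 210, 230, 275]
  PtaX (TACCT, off=2): starts [0, 70, 103, 119, 168, 219, 250] → cuts [2, 72, 105, 121, 170, 221, 252]
  QalVI (CGCATTGC, off=4): starts [5, 26, 34, 109, 124, 135, 176, 257] → cuts [9, 30, 38, 113, 128, 139, 180, 261]

All cut coordinates (distinct, sorted): [2, 9, 20, 30, 38, 46, 60, 72, 82, 97, 105, 113, 121, 128, 139, 150, 161, 170, 180, 191, 198, 210, 221, 230, 244, 252, 261, 275, 285]

Fragment lengths:
  2→9: 7 bp
  9→20: 11 bp
  20→30: 10 bp
  30→38: 8 bp
  38→46: 8 bp
  46→60: 14 bp
  60→72: 12 bp
  72→82: 10 bp
  82→97: 15 bp
  97→105: 8 bp
  105→113: 8 bp
  113→121: 8 bp
  121→128: 7 bp
  128→139: 11 bp
  139→150: 11 bp
  150→161: 11 bp
  161→170: 9 bp
  170→180: 10 bp
  180→191: 11 bp
  191→198: 7 bp
  198→210: 12 bp
  210→221: 11 bp
  221→230: 9 bp
  230→244: 14 bp
  244→252: 8 bp
  252→261: 9 bp
  261→275: 14 bp
  275→285: 10 bp
  285→2 (wrap): 296-285+2 = 13 bp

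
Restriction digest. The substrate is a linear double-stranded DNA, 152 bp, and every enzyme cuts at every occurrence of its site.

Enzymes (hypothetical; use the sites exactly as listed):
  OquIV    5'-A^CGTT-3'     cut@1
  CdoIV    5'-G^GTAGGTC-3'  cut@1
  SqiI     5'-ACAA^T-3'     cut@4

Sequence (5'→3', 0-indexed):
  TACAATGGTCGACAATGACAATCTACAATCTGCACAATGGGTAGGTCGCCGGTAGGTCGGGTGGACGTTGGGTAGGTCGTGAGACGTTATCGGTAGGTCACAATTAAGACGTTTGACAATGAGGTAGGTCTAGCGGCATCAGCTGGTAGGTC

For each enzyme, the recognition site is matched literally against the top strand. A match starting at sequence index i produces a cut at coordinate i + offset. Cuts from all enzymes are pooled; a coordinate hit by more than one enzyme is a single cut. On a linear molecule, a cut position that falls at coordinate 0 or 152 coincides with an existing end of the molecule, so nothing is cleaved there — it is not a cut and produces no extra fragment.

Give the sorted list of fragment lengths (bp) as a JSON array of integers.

Site scan:
  OquIV (ACGTT, off=1): starts [64, 83, 108] → cuts [65, 84, 109]
  CdoIV (GGTAGGTC, off=1): starts [39, 50, 70, 91, 122, 144] → cuts [40, 51, 71, 92, 123, 145]
  SqiI (ACAAT, off=4): starts [1, 11, 17, 24, 33, 99, 115] → cuts [5, 15, 21, 28, 37, 103, 119]

Pooled cuts: [5, 15, 21, 28, 37, 40, 51, 65, 71, 84, 92, 103, 109, 119, 123, 145]

Fragment lengths:
  [0,5): 5 bp
  [5,15): 10 bp
  [15,21): 6 bp
  [21,28): 7 bp
  [28,37): 9 bp
  [37,40): 3 bp
  [40,51): 11 bp
  [51,65): 14 bp
  [65,71): 6 bp
  [71,84): 13 bp
  [84,92): 8 bp
  [92,103): 11 bp
  [103,109): 6 bp
  [109,119): 10 bp
  [119,123): 4 bp
  [123,145): 22 bp
  [145,152): 7 bp

[3,4,5,6,6,6,7,7,8,9,10,10,11,11,13,14,22]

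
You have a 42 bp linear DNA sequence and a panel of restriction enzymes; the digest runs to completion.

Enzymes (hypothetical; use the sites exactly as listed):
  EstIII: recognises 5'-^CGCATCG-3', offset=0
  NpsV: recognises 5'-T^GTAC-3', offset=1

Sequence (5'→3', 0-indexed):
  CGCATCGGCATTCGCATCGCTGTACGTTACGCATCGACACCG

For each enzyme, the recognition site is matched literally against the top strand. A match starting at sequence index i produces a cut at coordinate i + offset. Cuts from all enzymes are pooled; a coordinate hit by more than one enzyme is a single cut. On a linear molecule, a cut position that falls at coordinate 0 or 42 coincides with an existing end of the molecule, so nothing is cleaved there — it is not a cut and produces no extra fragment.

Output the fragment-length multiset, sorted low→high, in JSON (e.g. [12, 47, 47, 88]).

Per-enzyme occurrences:
  EstIII CGCATCG/0: at [0, 12, 29] ⇒ [12, 29] (position 0 is a terminus of the linear molecule — no cut)
  NpsV TGTAC/1: at [20] ⇒ [21]

Pooled cuts: [12, 21, 29]

Fragment lengths:
  [0,12): 12 bp
  [12,21): 9 bp
  [21,29): 8 bp
  [29,42): 13 bp

[8,9,12,13]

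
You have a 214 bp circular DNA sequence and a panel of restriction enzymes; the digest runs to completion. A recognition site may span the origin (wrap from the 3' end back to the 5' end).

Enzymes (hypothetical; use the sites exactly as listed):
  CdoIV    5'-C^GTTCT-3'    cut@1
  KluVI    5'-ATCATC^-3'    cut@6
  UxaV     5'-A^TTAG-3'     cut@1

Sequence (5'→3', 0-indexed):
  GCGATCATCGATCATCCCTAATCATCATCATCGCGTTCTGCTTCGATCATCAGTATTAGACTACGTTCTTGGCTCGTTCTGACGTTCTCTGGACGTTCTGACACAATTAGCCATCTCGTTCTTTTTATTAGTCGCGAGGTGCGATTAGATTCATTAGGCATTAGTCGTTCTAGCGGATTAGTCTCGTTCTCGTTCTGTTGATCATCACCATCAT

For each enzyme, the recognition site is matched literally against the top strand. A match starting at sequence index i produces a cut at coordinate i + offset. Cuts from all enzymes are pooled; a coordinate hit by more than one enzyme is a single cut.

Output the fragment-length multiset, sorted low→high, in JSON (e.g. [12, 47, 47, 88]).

[2,3,3,4,6,6,7,7,8,8,9,9,10,10,11,11,11,11,12,15,17,17,17]

Scan for sites:
  CdoIV (CGTTCT, off=1): starts [33, 63, 74, 82, 93, 116, 165, 184, 190] → cuts [34, 64, 75, 83, 94, 117, 166, 185, 191]
  KluVI (ATCATC, off=6): starts [3, 10, 20, 23, 26, 45, 200] → cuts [9, 16, 26, 29, 32, 51, 206]
  UxaV (ATTAG, off=1): starts [54, 105, 126, 143, 152, 159, 176] → cuts [55, 106, 127, 144, 153, 160, 177]

All cut coordinates (distinct, sorted): [9, 16, 26, 29, 32, 34, 51, 55, 64, 75, 83, 94, 106, 117, 127, 144, 153, 160, 166, 177, 185, 191, 206]

Fragment lengths:
  9→16: 7 bp
  16→26: 10 bp
  26→29: 3 bp
  29→32: 3 bp
  32→34: 2 bp
  34→51: 17 bp
  51→55: 4 bp
  55→64: 9 bp
  64→75: 11 bp
  75→83: 8 bp
  83→94: 11 bp
  94→106: 12 bp
  106→117: 11 bp
  117→127: 10 bp
  127→144: 17 bp
  144→153: 9 bp
  153→160: 7 bp
  160→166: 6 bp
  166→177: 11 bp
  177→185: 8 bp
  185→191: 6 bp
  191→206: 15 bp
  206→9 (wrap): 214-206+9 = 17 bp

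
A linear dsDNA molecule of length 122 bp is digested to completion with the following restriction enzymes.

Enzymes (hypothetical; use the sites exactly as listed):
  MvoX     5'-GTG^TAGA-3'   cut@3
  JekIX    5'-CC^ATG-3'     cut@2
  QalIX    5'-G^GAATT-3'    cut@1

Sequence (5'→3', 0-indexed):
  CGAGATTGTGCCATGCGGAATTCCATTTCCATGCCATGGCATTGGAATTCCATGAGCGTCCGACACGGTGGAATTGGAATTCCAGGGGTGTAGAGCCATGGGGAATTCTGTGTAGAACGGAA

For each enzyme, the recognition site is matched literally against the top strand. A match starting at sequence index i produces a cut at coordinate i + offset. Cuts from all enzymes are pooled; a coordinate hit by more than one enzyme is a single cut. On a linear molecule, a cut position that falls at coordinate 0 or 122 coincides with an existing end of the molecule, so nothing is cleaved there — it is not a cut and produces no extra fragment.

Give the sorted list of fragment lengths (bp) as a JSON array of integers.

[5,5,5,6,7,7,9,10,10,12,13,14,19]

Scan for sites:
  MvoX (GTGTAGA, off=3): starts [87, 109] → cuts [90, 112]
  JekIX (CCATG, off=2): starts [10, 28, 33, 49, 95] → cuts [12, 30, 35, 51, 97]
  QalIX (GGAATT, off=1): starts [16, 43, 69, 75, 101] → cuts [17, 44, 70, 76, 102]

Pooled cuts: [12, 17, 30, 35, 44, 51, 70, 76, 90, 97, 102, 112]

Fragment lengths:
  [0,12): 12 bp
  [12,17): 5 bp
  [17,30): 13 bp
  [30,35): 5 bp
  [35,44): 9 bp
  [44,51): 7 bp
  [51,70): 19 bp
  [70,76): 6 bp
  [76,90): 14 bp
  [90,97): 7 bp
  [97,102): 5 bp
  [102,112): 10 bp
  [112,122): 10 bp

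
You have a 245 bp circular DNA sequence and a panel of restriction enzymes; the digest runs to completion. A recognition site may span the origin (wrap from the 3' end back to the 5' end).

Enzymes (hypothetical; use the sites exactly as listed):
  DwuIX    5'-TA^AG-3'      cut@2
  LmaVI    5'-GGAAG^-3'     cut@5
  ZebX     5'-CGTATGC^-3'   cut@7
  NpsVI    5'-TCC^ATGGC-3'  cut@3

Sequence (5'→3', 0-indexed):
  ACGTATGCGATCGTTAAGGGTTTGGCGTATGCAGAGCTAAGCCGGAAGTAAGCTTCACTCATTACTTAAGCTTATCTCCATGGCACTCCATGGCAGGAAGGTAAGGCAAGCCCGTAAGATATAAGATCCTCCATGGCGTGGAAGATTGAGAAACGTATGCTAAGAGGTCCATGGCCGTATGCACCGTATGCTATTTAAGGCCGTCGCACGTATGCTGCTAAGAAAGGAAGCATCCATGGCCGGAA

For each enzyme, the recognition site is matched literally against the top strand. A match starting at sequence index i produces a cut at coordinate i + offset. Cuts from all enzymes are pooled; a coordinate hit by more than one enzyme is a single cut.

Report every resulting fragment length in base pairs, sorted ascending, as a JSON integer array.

Scan for sites:
  DwuIX TAAG/2: at [14, 37, 48, 66, 101, 114, 121, 160, 195, 218] ⇒ [16, 39, 50, 68, 103, 116, 123, 162, 197, 220]
  LmaVI GGAAG/5: at [43, 95, 139, 225] ⇒ [48, 100, 144, 230]
  ZebX CGTATGC/7: at [1, 25, 153, 175, 184, 208] ⇒ [8, 32, 160, 182, 191, 215]
  NpsVI TCCATGGC/3: at [76, 86, 129, 167, 232] ⇒ [79, 89, 132, 170, 235]

Pooled cuts: [8, 16, 32, 39, 48, 50, 68, 79, 89, 100, 103, 116, 123, 132, 144, 160, 162, 170, 182, 191, 197, 215, 220, 230, 235]

Fragments:
  8→16: 8 bp
  16→32: 16 bp
  32→39: 7 bp
  39→48: 9 bp
  48→50: 2 bp
  50→68: 18 bp
  68→79: 11 bp
  79→89: 10 bp
  89→100: 11 bp
  100→103: 3 bp
  103→116: 13 bp
  116→123: 7 bp
  123→132: 9 bp
  132→144: 12 bp
  144→160: 16 bp
  160→162: 2 bp
  162→170: 8 bp
  170→182: 12 bp
  182→191: 9 bp
  191→197: 6 bp
  197→215: 18 bp
  215→220: 5 bp
  220→230: 10 bp
  230→235: 5 bp
  235→8 (wrap): 245-235+8 = 18 bp

[2,2,3,5,5,6,7,7,8,8,9,9,9,10,10,11,11,12,12,13,16,16,18,18,18]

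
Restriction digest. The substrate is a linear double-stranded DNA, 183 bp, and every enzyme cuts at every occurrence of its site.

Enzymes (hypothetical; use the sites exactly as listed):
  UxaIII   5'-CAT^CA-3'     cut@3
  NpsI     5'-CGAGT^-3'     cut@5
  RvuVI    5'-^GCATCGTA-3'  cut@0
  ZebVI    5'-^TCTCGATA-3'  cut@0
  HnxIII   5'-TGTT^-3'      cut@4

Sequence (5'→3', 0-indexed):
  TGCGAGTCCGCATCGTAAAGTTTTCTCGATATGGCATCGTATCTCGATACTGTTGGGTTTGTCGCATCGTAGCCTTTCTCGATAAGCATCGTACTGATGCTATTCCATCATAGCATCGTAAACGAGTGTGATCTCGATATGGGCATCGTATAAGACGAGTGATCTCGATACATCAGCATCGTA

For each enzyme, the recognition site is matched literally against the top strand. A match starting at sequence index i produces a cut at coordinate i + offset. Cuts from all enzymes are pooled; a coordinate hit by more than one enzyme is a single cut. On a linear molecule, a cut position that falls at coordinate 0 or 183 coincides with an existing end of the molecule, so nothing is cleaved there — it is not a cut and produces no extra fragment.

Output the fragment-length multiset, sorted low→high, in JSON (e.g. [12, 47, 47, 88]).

Site scan:
  UxaIII CATCA/3: at [105, 170] ⇒ [108, 173]
  NpsI CGAGT/5: at [2, 122, 155] ⇒ [7, 127, 160]
  RvuVI GCATCGTA/0: at [9, 33, 63, 85, 112, 142, 175] ⇒ [9, 33, 63, 85, 112, 142, 175]
  ZebVI TCTCGATA/0: at [23, 41, 76, 131, 162] ⇒ [23, 41, 76, 131, 162]
  HnxIII TGTT/4: at [50] ⇒ [54]

All cut coordinates (distinct, sorted): [7, 9, 23, 33, 41, 54, 63, 76, 85, 108, 112, 127, 131, 142, 160, 162, 173, 175]

Fragment lengths:
  [0,7): 7 bp
  [7,9): 2 bp
  [9,23): 14 bp
  [23,33): 10 bp
  [33,41): 8 bp
  [41,54): 13 bp
  [54,63): 9 bp
  [63,76): 13 bp
  [76,85): 9 bp
  [85,108): 23 bp
  [108,112): 4 bp
  [112,127): 15 bp
  [127,131): 4 bp
  [131,142): 11 bp
  [142,160): 18 bp
  [160,162): 2 bp
  [162,173): 11 bp
  [173,175): 2 bp
  [175,183): 8 bp

[2,2,2,4,4,7,8,8,9,9,10,11,11,13,13,14,15,18,23]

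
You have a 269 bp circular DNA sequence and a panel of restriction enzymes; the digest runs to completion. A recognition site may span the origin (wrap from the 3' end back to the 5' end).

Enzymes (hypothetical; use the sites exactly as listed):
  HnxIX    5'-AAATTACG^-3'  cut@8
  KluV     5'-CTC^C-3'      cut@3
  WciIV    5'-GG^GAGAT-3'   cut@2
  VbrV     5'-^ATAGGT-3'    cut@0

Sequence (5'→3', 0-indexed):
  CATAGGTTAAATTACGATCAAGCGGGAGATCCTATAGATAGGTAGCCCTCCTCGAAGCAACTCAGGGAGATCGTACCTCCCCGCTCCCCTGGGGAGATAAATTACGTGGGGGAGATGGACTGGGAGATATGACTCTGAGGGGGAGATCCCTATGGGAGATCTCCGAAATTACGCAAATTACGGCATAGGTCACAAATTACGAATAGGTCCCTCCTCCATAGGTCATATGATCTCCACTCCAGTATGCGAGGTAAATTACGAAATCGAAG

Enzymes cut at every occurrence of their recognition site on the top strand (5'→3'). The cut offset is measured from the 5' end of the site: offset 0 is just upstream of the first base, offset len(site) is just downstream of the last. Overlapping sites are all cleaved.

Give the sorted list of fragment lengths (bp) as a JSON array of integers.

[1,1,2,3,5,5,7,7,8,9,9,10,10,11,12,12,13,13,13,13,15,16,17,17,19,21]

Scan for sites:
  HnxIX AAATTACG/8: at [8, 98, 165, 174, 193, 252] ⇒ [16, 106, 173, 182, 201, 260]
  KluV CTCC/3: at [47, 76, 83, 160, 210, 213, 231, 236] ⇒ [50, 79, 86, 163, 213, 216, 234, 239]
  WciIV GGGAGAT/2: at [23, 64, 91, 109, 121, 140, 153] ⇒ [25, 66, 93, 111, 123, 142, 155]
  VbrV ATAGGT/0: at [1, 37, 184, 202, 217] ⇒ [1, 37, 184, 202, 217]

Pooled cuts: [1, 16, 25, 37, 50, 66, 79, 86, 93, 106, 111, 123, 142, 155, 163, 173, 182, 184, 201, 202, 213, 216, 217, 234, 239, 260]

Fragments:
  1→16: 15 bp
  16→25: 9 bp
  25→37: 12 bp
  37→50: 13 bp
  50→66: 16 bp
  66→79: 13 bp
  79→86: 7 bp
  86→93: 7 bp
  93→106: 13 bp
  106→111: 5 bp
  111→123: 12 bp
  123→142: 19 bp
  142→155: 13 bp
  155→163: 8 bp
  163→173: 10 bp
  173→182: 9 bp
  182→184: 2 bp
  184→201: 17 bp
  201→202: 1 bp
  202→213: 11 bp
  213→216: 3 bp
  216→217: 1 bp
  217→234: 17 bp
  234→239: 5 bp
  239→260: 21 bp
  260→1 (wrap): 269-260+1 = 10 bp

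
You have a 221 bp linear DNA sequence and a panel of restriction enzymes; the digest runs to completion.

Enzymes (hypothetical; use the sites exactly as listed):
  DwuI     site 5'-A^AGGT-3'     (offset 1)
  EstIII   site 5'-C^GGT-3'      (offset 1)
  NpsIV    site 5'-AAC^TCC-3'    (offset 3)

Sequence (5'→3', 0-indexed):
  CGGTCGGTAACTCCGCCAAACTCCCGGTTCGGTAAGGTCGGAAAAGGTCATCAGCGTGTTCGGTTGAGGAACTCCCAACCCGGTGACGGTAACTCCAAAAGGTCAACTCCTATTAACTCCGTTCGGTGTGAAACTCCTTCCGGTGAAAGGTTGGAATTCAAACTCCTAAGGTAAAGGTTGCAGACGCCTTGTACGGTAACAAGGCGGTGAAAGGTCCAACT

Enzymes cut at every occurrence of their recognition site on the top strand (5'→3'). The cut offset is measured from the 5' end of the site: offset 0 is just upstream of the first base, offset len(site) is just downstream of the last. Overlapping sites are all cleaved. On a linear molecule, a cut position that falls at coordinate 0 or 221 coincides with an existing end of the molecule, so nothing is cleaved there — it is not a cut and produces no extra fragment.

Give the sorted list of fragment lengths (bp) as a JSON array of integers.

[1,4,4,4,5,5,6,6,6,6,6,6,6,7,7,8,9,10,10,10,10,10,11,11,16,17,20]

Site scan:
  DwuI AAGGT/1: at [33, 43, 98, 146, 167, 173, 210] ⇒ [34, 44, 99, 147, 168, 174, 211]
  EstIII CGGT/1: at [0, 4, 24, 29, 60, 80, 86, 123, 140, 193, 204] ⇒ [1, 5, 25, 30, 61, 81, 87, 124, 141, 194, 205]
  NpsIV AACTCC/3: at [8, 18, 69, 90, 104, 114, 131, 160] ⇒ [11, 21, 72, 93, 107, 117, 134, 163]

All cut coordinates (distinct, sorted): [1, 5, 11, 21, 25, 30, 34, 44, 61, 72, 81, 87, 93, 99, 107, 117, 124, 134, 141, 147, 163, 168, 174, 194, 205, 211]

Fragment lengths:
  [0,1): 1 bp
  [1,5): 4 bp
  [5,11): 6 bp
  [11,21): 10 bp
  [21,25): 4 bp
  [25,30): 5 bp
  [30,34): 4 bp
  [34,44): 10 bp
  [44,61): 17 bp
  [61,72): 11 bp
  [72,81): 9 bp
  [81,87): 6 bp
  [87,93): 6 bp
  [93,99): 6 bp
  [99,107): 8 bp
  [107,117): 10 bp
  [117,124): 7 bp
  [124,134): 10 bp
  [134,141): 7 bp
  [141,147): 6 bp
  [147,163): 16 bp
  [163,168): 5 bp
  [168,174): 6 bp
  [174,194): 20 bp
  [194,205): 11 bp
  [205,211): 6 bp
  [211,221): 10 bp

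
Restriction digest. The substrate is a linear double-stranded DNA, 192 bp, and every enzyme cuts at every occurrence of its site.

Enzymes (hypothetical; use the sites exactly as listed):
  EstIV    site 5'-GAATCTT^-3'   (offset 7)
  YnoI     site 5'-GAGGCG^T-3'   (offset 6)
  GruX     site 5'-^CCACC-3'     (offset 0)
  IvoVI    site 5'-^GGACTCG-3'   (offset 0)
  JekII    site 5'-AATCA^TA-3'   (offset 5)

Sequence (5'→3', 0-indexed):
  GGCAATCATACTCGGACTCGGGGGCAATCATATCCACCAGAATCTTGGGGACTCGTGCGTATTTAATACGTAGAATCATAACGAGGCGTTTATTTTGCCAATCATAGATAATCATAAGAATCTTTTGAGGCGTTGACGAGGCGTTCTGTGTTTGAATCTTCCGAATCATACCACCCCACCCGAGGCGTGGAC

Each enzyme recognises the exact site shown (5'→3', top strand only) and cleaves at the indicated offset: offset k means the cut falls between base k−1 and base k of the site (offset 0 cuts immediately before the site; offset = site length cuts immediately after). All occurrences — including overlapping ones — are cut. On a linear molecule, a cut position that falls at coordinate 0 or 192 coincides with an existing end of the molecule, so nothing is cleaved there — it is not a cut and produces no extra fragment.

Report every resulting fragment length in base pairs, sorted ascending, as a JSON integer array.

Site scan:
  EstIV (GAATCTT, off=7): starts [39, 117, 153] → cuts [46, 124, 160]
  YnoI (GAGGCGT, off=6): starts [82, 126, 137, 181] → cuts [88, 132, 143, 187]
  GruX (CCACC, off=0): starts [33, 170, 175] → cuts [33, 170, 175]
  IvoVI (GGACTCG, off=0): starts [13, 48] → cuts [13, 48]
  JekII (AATCATA, off=5): starts [3, 25, 73, 99, 109, 163] → cuts [8, 30, 78, 104, 114, 168]

All cut coordinates (distinct, sorted): [8, 13, 30, 33, 46, 48, 78, 88, 104, 114, 124, 132, 143, 160, 168, 170, 175, 187]

Fragments:
  [0,8): 8 bp
  [8,13): 5 bp
  [13,30): 17 bp
  [30,33): 3 bp
  [33,46): 13 bp
  [46,48): 2 bp
  [48,78): 30 bp
  [78,88): 10 bp
  [88,104): 16 bp
  [104,114): 10 bp
  [114,124): 10 bp
  [124,132): 8 bp
  [132,143): 11 bp
  [143,160): 17 bp
  [160,168): 8 bp
  [168,170): 2 bp
  [170,175): 5 bp
  [175,187): 12 bp
  [187,192): 5 bp

[2,2,3,5,5,5,8,8,8,10,10,10,11,12,13,16,17,17,30]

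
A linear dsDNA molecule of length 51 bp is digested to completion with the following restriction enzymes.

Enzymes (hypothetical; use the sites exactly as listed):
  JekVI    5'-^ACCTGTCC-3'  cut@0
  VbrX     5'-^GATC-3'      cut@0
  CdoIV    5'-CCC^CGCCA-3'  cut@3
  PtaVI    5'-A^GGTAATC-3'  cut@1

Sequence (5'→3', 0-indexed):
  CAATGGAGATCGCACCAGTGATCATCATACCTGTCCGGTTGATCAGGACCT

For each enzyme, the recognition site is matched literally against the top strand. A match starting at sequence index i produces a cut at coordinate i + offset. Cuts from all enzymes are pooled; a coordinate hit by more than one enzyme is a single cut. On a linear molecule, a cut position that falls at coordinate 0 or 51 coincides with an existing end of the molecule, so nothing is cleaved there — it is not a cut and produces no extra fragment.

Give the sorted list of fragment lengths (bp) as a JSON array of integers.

[7,9,11,12,12]

Site scan:
  JekVI (ACCTGTCC, off=0): starts [28] → cuts [28]
  VbrX (GATC, off=0): starts [7, 19, 40] → cuts [7, 19, 40]
  CdoIV (CCCCGCCA, off=3): no sites
  PtaVI (AGGTAATC, off=1): no sites

Pooled cuts: [7, 19, 28, 40]

Fragment lengths:
  [0,7): 7 bp
  [7,19): 12 bp
  [19,28): 9 bp
  [28,40): 12 bp
  [40,51): 11 bp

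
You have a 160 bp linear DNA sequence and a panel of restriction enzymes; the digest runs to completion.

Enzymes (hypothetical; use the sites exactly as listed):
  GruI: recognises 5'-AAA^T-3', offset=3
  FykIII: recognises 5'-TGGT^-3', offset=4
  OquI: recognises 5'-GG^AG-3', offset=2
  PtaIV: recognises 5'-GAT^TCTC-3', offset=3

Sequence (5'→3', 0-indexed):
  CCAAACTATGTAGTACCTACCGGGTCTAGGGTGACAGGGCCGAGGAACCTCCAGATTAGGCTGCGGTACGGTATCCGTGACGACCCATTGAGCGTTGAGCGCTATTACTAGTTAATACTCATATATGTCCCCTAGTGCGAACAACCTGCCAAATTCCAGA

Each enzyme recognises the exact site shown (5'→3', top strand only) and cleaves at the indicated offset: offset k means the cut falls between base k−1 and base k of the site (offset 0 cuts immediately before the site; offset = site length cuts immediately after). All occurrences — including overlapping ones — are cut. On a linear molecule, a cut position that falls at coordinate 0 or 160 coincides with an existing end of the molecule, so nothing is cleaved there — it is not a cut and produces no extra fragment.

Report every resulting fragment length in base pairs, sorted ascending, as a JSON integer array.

Site scan:
  GruI AAAT/3: at [150] ⇒ [153]
  FykIII (TGGT, off=4): no sites
  OquI (GGAG, off=2): no sites
  PtaIV (GATTCTC, off=3): no sites

Pooled cuts: [153]

Fragment lengths:
  [0,153): 153 bp
  [153,160): 7 bp

[7,153]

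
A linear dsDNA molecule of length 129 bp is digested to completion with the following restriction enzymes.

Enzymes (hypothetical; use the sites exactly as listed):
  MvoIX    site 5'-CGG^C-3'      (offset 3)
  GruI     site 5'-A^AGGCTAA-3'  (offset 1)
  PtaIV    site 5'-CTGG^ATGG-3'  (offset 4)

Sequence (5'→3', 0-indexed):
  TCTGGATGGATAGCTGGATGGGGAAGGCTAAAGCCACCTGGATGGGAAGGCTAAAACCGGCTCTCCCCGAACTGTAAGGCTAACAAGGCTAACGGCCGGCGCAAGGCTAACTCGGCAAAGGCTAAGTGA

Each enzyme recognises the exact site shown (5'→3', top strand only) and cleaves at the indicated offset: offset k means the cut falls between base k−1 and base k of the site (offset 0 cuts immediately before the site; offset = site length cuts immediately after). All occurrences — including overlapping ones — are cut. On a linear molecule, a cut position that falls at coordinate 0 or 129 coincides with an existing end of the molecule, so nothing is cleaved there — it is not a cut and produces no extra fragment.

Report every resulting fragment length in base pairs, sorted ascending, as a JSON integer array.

[3,4,4,5,6,7,9,10,11,12,12,13,16,17]

Scan for sites:
  MvoIX CGGC/3: at [57, 92, 96, 112] ⇒ [60, 95, 99, 115]
  GruI AAGGCTAA/1: at [23, 46, 75, 84, 102, 117] ⇒ [24, 47, 76, 85, 103, 118]
  PtaIV CTGGATGG/4: at [1, 13, 37] ⇒ [5, 17, 41]

Pooled cuts: [5, 17, 24, 41, 47, 60, 76, 85, 95, 99, 103, 115, 118]

Fragments:
  [0,5): 5 bp
  [5,17): 12 bp
  [17,24): 7 bp
  [24,41): 17 bp
  [41,47): 6 bp
  [47,60): 13 bp
  [60,76): 16 bp
  [76,85): 9 bp
  [85,95): 10 bp
  [95,99): 4 bp
  [99,103): 4 bp
  [103,115): 12 bp
  [115,118): 3 bp
  [118,129): 11 bp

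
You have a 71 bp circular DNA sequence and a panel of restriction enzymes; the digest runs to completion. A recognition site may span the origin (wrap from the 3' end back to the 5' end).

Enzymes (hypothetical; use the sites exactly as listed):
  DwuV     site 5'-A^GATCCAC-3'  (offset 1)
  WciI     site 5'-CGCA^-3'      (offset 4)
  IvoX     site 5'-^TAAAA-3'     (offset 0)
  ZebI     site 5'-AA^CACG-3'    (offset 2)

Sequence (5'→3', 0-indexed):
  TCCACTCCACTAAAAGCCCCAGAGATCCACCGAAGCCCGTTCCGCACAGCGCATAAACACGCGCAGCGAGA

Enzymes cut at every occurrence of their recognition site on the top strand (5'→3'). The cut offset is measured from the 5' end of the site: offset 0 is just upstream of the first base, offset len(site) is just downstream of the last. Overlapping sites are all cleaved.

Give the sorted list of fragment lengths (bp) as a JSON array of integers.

[4,4,7,8,12,13,23]

Scan for sites:
  DwuV AGATCCAC/1: at [22, 68] ⇒ [23, 69]
  WciI CGCA/4: at [42, 49, 61] ⇒ [46, 53, 65]
  IvoX TAAAA/0: at [10] ⇒ [10]
  ZebI AACACG/2: at [55] ⇒ [57]

Pooled cuts: [10, 23, 46, 53, 57, 65, 69]

Fragments:
  10→23: 13 bp
  23→46: 23 bp
  46→53: 7 bp
  53→57: 4 bp
  57→65: 8 bp
  65→69: 4 bp
  69→10 (wrap): 71-69+10 = 12 bp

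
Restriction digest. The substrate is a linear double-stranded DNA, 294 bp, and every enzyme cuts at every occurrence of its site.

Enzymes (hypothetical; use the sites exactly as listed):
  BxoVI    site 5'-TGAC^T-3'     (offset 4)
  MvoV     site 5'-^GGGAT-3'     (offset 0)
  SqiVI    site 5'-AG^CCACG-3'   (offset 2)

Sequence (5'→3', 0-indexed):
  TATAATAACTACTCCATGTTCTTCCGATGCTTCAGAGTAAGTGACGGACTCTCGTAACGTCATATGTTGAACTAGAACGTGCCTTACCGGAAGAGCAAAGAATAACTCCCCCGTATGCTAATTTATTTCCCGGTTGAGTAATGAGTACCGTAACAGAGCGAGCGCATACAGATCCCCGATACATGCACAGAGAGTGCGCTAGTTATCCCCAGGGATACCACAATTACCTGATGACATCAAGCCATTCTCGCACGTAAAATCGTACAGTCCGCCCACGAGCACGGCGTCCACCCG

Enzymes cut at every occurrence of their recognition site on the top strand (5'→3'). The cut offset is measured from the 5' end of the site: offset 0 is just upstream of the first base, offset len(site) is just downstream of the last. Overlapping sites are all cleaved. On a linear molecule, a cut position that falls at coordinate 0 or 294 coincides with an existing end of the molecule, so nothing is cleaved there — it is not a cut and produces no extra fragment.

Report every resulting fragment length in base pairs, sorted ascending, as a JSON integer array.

[83,211]

Per-enzyme occurrences:
  BxoVI (TGACT, off=4): no sites
  MvoV GGGAT/0: at [211] ⇒ [211]
  SqiVI (AGCCACG, off=2): no sites

Pooled cuts: [211]

Fragment lengths:
  [0,211): 211 bp
  [211,294): 83 bp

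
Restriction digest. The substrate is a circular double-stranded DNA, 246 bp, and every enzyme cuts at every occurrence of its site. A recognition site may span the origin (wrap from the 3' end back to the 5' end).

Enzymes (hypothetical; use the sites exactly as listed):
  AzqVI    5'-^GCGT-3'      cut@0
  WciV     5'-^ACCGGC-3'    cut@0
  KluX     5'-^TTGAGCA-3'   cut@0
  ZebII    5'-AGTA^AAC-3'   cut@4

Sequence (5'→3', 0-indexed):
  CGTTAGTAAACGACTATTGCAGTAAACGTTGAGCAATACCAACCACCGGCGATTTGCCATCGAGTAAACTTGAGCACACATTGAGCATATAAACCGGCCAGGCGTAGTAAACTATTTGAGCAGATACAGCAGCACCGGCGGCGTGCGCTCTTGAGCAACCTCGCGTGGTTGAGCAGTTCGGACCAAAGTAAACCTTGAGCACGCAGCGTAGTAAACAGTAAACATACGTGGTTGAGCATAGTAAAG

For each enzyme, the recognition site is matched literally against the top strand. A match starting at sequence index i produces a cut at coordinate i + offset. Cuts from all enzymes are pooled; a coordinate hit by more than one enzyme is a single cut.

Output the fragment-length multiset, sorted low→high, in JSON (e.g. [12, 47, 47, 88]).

[3,4,4,6,6,7,7,8,8,9,9,10,11,11,11,12,12,14,16,16,18,22,22]

Site scan:
  AzqVI (GCGT, off=0): starts [101, 140, 162, 205, 245] → cuts [101, 140, 162, 205, 245]
  WciV (ACCGGC, off=0): starts [44, 92, 133] → cuts [44, 92, 133]
  KluX (TTGAGCA, off=0): starts [28, 69, 80, 115, 150, 168, 194, 231] → cuts [28, 69, 80, 115, 150, 168, 194, 231]
  ZebII (AGTAAAC, off=4): starts [4, 20, 62, 105, 186, 209, 216] → cuts [8, 24, 66, 109, 190, 213, 220]

Pooled cuts: [8, 24, 28, 44, 66, 69, 80, 92, 101, 109, 115, 133, 140, 150, 162, 168, 190, 194, 205, 213, 220, 231, 245]

Fragments:
  8→24: 16 bp
  24→28: 4 bp
  28→44: 16 bp
  44→66: 22 bp
  66→69: 3 bp
  69→80: 11 bp
  80→92: 12 bp
  92→101: 9 bp
  101→109: 8 bp
  109→115: 6 bp
  115→133: 18 bp
  133→140: 7 bp
  140→150: 10 bp
  150→162: 12 bp
  162→168: 6 bp
  168→190: 22 bp
  190→194: 4 bp
  194→205: 11 bp
  205→213: 8 bp
  213→220: 7 bp
  220→231: 11 bp
  231→245: 14 bp
  245→8 (wrap): 246-245+8 = 9 bp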